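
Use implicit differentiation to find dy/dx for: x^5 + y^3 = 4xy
Differentiate both sides with respect to x, treating y as y(x). By the chain rule, any term containing y contributes a factor of y' = dy/dx when we differentiate it.

Move every term to one side and write the relation as F(x, y) = 0. Term by term,
  d/dx[x^5] = 5x^4
  d/dx[-4xy] = -4x·y' - 4y
  d/dx[y^3] = 3y^2·y'

The pieces without y' make up ∂F/∂x and the coefficient of y' is ∂F/∂y:
  ∂F/∂x = 5x^4 - 4y,
  ∂F/∂y = -4x + 3y^2.

Since d/dx[F] = ∂F/∂x + (∂F/∂y)·y' = 0, solve for y':
  (∂F/∂y)·y' = -∂F/∂x
  dy/dx = -(∂F/∂x)/(∂F/∂y) = -(5x^4 - 4y)/(-4x + 3y^2) = (5x^4 - 4y)/(4x - 3y^2)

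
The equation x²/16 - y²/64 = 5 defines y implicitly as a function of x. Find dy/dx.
Differentiate both sides with respect to x, treating y as y(x). By the chain rule, any term containing y contributes a factor of y' = dy/dx when we differentiate it.

Move every term to one side and write the relation as F(x, y) = 0. Term by term,
  d/dx[x^2/16] = x/8
  d/dx[-y^2/64] = -y·y'/32
  d/dx[-5] = 0

The pieces without y' make up ∂F/∂x and the coefficient of y' is ∂F/∂y:
  ∂F/∂x = x/8,
  ∂F/∂y = -y/32.

Since d/dx[F] = ∂F/∂x + (∂F/∂y)·y' = 0, solve for y':
  (∂F/∂y)·y' = -∂F/∂x
  dy/dx = -(∂F/∂x)/(∂F/∂y) = -(x/8)/(-y/32) = 4x/y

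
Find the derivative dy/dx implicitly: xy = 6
Differentiate both sides with respect to x, treating y as y(x). By the chain rule, any term containing y contributes a factor of y' = dy/dx when we differentiate it.

Move every term to one side and write the relation as F(x, y) = 0. Term by term,
  d/dx[xy] = x·y' + y
  d/dx[-6] = 0

The pieces without y' make up ∂F/∂x and the coefficient of y' is ∂F/∂y:
  ∂F/∂x = y,
  ∂F/∂y = x.

Since d/dx[F] = ∂F/∂x + (∂F/∂y)·y' = 0, solve for y':
  (∂F/∂y)·y' = -∂F/∂x
  dy/dx = -(∂F/∂x)/(∂F/∂y) = -(y)/(x) = -y/x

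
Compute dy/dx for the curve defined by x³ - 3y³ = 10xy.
Differentiate both sides with respect to x, treating y as y(x). By the chain rule, any term containing y contributes a factor of y' = dy/dx when we differentiate it.

Move every term to one side and write the relation as F(x, y) = 0. Term by term,
  d/dx[x^3] = 3x^2
  d/dx[-10xy] = -10x·y' - 10y
  d/dx[-3y^3] = -9y^2·y'

The pieces without y' make up ∂F/∂x and the coefficient of y' is ∂F/∂y:
  ∂F/∂x = 3x^2 - 10y,
  ∂F/∂y = -10x - 9y^2.

Since d/dx[F] = ∂F/∂x + (∂F/∂y)·y' = 0, solve for y':
  (∂F/∂y)·y' = -∂F/∂x
  dy/dx = -(∂F/∂x)/(∂F/∂y) = -(3x^2 - 10y)/(-10x - 9y^2) = (3x^2 - 10y)/(10x + 9y^2)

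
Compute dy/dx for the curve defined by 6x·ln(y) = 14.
Apply d/dx to both sides, remembering that y depends on x. Each occurrence of y therefore brings in a y' = dy/dx via the chain rule.

With F(x, y) equal to the left-hand side minus the right, differentiate F term by term:
  d/dx[6x·ln(y)] = 6x·y'/y + 6ln(y)
  d/dx[-14] = 0
Adding these up, d/dx[F] = 0 becomes
  (6ln(y)) + (6x/y)·y' = 0,
so isolating y',
  dy/dx = -(6ln(y))/(6x/y) = -y·ln(y)/x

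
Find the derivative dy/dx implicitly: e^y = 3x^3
Differentiate the relation implicitly: treat y = y(x) and apply the chain rule, so every y-derivative picks up a y' = dy/dx factor.

With everything moved to the left-hand side, differentiate term by term:
  d/dx[-3x^3] = -9x^2
  d/dx[e^(y)] = y'·e^(y)

Separating the contributions that come from x directly and those that come through y:
  without y':      -9x^2
  multiplying y':  e^(y)

so (-9x^2) + (e^(y))·y' = 0, and therefore
  dy/dx = -(-9x^2)/(e^(y)) = 9x^2e^(-y)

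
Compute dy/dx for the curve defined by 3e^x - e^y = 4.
Take d/dx of both sides. Since y is implicitly a function of x, the chain rule attaches a y' = dy/dx factor whenever we differentiate through y.

Set F(x, y) = (left side) − (right side), so the curve is F = 0. Differentiating each term of F:
  d/dx[3e^(x)] = 3e^(x)
  d/dx[-e^(y)] = -y'·e^(y)
  d/dx[-4] = 0

Collecting, the y'-free part is the partial derivative in x and the y' coefficient is the partial derivative in y:
  ∂F/∂x = 3e^(x)
  ∂F/∂y = -e^(y)

so d/dx[F(x, y(x))] = ∂F/∂x + (∂F/∂y)·y' = 0. Rearranging,
  dy/dx = -(∂F/∂x)/(∂F/∂y) = -(3e^(x))/(-e^(y)) = 3e^(x - y)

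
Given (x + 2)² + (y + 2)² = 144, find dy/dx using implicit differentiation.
Apply d/dx to both sides, remembering that y depends on x. Each occurrence of y therefore brings in a y' = dy/dx via the chain rule.

With F(x, y) equal to the left-hand side minus the right, differentiate F term by term:
  d/dx[(x + 2)^2] = 2x + 4
  d/dx[(y + 2)^2] = 2·y'(y + 2)
  d/dx[-144] = 0
Adding these up, d/dx[F] = 0 becomes
  (2x + 4) + (2y + 4)·y' = 0,
so isolating y',
  dy/dx = -(2x + 4)/(2y + 4) = (-x - 2)/(y + 2)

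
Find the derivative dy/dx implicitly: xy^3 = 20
Differentiate both sides with respect to x, treating y as y(x). By the chain rule, any term containing y contributes a factor of y' = dy/dx when we differentiate it.

Move every term to one side and write the relation as F(x, y) = 0. Term by term,
  d/dx[xy^3] = 3xy^2·y' + y^3
  d/dx[-20] = 0

The pieces without y' make up ∂F/∂x and the coefficient of y' is ∂F/∂y:
  ∂F/∂x = y^3,
  ∂F/∂y = 3xy^2.

Since d/dx[F] = ∂F/∂x + (∂F/∂y)·y' = 0, solve for y':
  (∂F/∂y)·y' = -∂F/∂x
  dy/dx = -(∂F/∂x)/(∂F/∂y) = -(y^3)/(3xy^2) = -y/(3x)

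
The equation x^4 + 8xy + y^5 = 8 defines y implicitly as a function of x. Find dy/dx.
Apply d/dx to both sides, remembering that y depends on x. Each occurrence of y therefore brings in a y' = dy/dx via the chain rule.

With F(x, y) equal to the left-hand side minus the right, differentiate F term by term:
  d/dx[x^4] = 4x^3
  d/dx[8xy] = 8x·y' + 8y
  d/dx[y^5] = 5y^4·y'
  d/dx[-8] = 0
Adding these up, d/dx[F] = 0 becomes
  (4x^3 + 8y) + (8x + 5y^4)·y' = 0,
so isolating y',
  dy/dx = -(4x^3 + 8y)/(8x + 5y^4) = 4(-x^3 - 2y)/(8x + 5y^4)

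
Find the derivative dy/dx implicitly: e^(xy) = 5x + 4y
Differentiate both sides with respect to x, treating y as y(x). By the chain rule, any term containing y contributes a factor of y' = dy/dx when we differentiate it.

Move every term to one side and write the relation as F(x, y) = 0. Term by term,
  d/dx[-5x] = -5
  d/dx[-4y] = -4·y'
  d/dx[e^(xy)] = (x·y' + y)·e^(xy)

The pieces without y' make up ∂F/∂x and the coefficient of y' is ∂F/∂y:
  ∂F/∂x = y·e^(xy) - 5,
  ∂F/∂y = x·e^(xy) - 4.

Since d/dx[F] = ∂F/∂x + (∂F/∂y)·y' = 0, solve for y':
  (∂F/∂y)·y' = -∂F/∂x
  dy/dx = -(∂F/∂x)/(∂F/∂y) = -(y·e^(xy) - 5)/(x·e^(xy) - 4) = (-y·e^(xy) + 5)/(x·e^(xy) - 4)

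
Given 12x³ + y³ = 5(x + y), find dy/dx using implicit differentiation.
Differentiate the relation implicitly: treat y = y(x) and apply the chain rule, so every y-derivative picks up a y' = dy/dx factor.

With everything moved to the left-hand side, differentiate term by term:
  d/dx[12x^3] = 36x^2
  d/dx[-5x] = -5
  d/dx[y^3] = 3y^2·y'
  d/dx[-5y] = -5·y'

Separating the contributions that come from x directly and those that come through y:
  without y':      36x^2 - 5
  multiplying y':  3y^2 - 5

so (36x^2 - 5) + (3y^2 - 5)·y' = 0, and therefore
  dy/dx = -(36x^2 - 5)/(3y^2 - 5) = (5 - 36x^2)/(3y^2 - 5)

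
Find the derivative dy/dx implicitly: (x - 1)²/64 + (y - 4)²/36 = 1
Apply d/dx to both sides, remembering that y depends on x. Each occurrence of y therefore brings in a y' = dy/dx via the chain rule.

With F(x, y) equal to the left-hand side minus the right, differentiate F term by term:
  d/dx[(x - 1)^2/64] = x/32 - 1/32
  d/dx[(y - 4)^2/36] = y'(y - 4)/18
  d/dx[-1] = 0
Adding these up, d/dx[F] = 0 becomes
  (x/32 - 1/32) + (y/18 - 2/9)·y' = 0,
so isolating y',
  dy/dx = -(x/32 - 1/32)/(y/18 - 2/9)
        = -((x - 1)/32)/((y - 4)/18) = 9(1 - x)/(16(y - 4))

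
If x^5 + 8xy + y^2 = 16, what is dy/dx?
Take d/dx of both sides. Since y is implicitly a function of x, the chain rule attaches a y' = dy/dx factor whenever we differentiate through y.

Set F(x, y) = (left side) − (right side), so the curve is F = 0. Differentiating each term of F:
  d/dx[x^5] = 5x^4
  d/dx[8xy] = 8x·y' + 8y
  d/dx[y^2] = 2y·y'
  d/dx[-16] = 0

Collecting, the y'-free part is the partial derivative in x and the y' coefficient is the partial derivative in y:
  ∂F/∂x = 5x^4 + 8y
  ∂F/∂y = 8x + 2y

so d/dx[F(x, y(x))] = ∂F/∂x + (∂F/∂y)·y' = 0. Rearranging,
  dy/dx = -(∂F/∂x)/(∂F/∂y) = -(5x^4 + 8y)/(8x + 2y) = (-5x^4 - 8y)/(2(4x + y))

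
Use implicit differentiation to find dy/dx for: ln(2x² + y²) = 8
Differentiate the relation implicitly: treat y = y(x) and apply the chain rule, so every y-derivative picks up a y' = dy/dx factor.

With everything moved to the left-hand side, differentiate term by term:
  d/dx[ln(2x^2 + y^2)] = (4x + 2y·y')/(2x^2 + y^2)
  d/dx[-8] = 0

Separating the contributions that come from x directly and those that come through y:
  without y':      4x/(2x^2 + y^2)
  multiplying y':  2y/(2x^2 + y^2)

so (4x/(2x^2 + y^2)) + (2y/(2x^2 + y^2))·y' = 0, and therefore
  dy/dx = -(4x/(2x^2 + y^2))/(2y/(2x^2 + y^2)) = -2x/y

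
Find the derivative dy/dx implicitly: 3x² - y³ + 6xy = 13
Take d/dx of both sides. Since y is implicitly a function of x, the chain rule attaches a y' = dy/dx factor whenever we differentiate through y.

Set F(x, y) = (left side) − (right side), so the curve is F = 0. Differentiating each term of F:
  d/dx[3x^2] = 6x
  d/dx[6xy] = 6x·y' + 6y
  d/dx[-y^3] = -3y^2·y'
  d/dx[-13] = 0

Collecting, the y'-free part is the partial derivative in x and the y' coefficient is the partial derivative in y:
  ∂F/∂x = 6x + 6y
  ∂F/∂y = 6x - 3y^2

so d/dx[F(x, y(x))] = ∂F/∂x + (∂F/∂y)·y' = 0. Rearranging,
  dy/dx = -(∂F/∂x)/(∂F/∂y) = -(6x + 6y)/(6x - 3y^2) = 2(-x - y)/(2x - y^2)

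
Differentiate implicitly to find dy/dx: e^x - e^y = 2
Take d/dx of both sides. Since y is implicitly a function of x, the chain rule attaches a y' = dy/dx factor whenever we differentiate through y.

Set F(x, y) = (left side) − (right side), so the curve is F = 0. Differentiating each term of F:
  d/dx[e^(x)] = e^(x)
  d/dx[-e^(y)] = -y'·e^(y)
  d/dx[-2] = 0

Collecting, the y'-free part is the partial derivative in x and the y' coefficient is the partial derivative in y:
  ∂F/∂x = e^(x)
  ∂F/∂y = -e^(y)

so d/dx[F(x, y(x))] = ∂F/∂x + (∂F/∂y)·y' = 0. Rearranging,
  dy/dx = -(∂F/∂x)/(∂F/∂y) = -(e^(x))/(-e^(y)) = e^(x - y)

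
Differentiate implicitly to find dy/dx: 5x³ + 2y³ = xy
Apply d/dx to both sides, remembering that y depends on x. Each occurrence of y therefore brings in a y' = dy/dx via the chain rule.

With F(x, y) equal to the left-hand side minus the right, differentiate F term by term:
  d/dx[5x^3] = 15x^2
  d/dx[-xy] = -x·y' - y
  d/dx[2y^3] = 6y^2·y'
Adding these up, d/dx[F] = 0 becomes
  (15x^2 - y) + (-x + 6y^2)·y' = 0,
so isolating y',
  dy/dx = -(15x^2 - y)/(-x + 6y^2) = (15x^2 - y)/(x - 6y^2)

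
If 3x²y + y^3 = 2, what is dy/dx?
Take d/dx of both sides. Since y is implicitly a function of x, the chain rule attaches a y' = dy/dx factor whenever we differentiate through y.

Set F(x, y) = (left side) − (right side), so the curve is F = 0. Differentiating each term of F:
  d/dx[3x^2y] = 3x^2·y' + 6xy
  d/dx[y^3] = 3y^2·y'
  d/dx[-2] = 0

Collecting, the y'-free part is the partial derivative in x and the y' coefficient is the partial derivative in y:
  ∂F/∂x = 6xy
  ∂F/∂y = 3x^2 + 3y^2

so d/dx[F(x, y(x))] = ∂F/∂x + (∂F/∂y)·y' = 0. Rearranging,
  dy/dx = -(∂F/∂x)/(∂F/∂y) = -(6xy)/(3x^2 + 3y^2) = -2xy/(x^2 + y^2)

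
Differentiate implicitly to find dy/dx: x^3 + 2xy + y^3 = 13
Differentiate both sides with respect to x, treating y as y(x). By the chain rule, any term containing y contributes a factor of y' = dy/dx when we differentiate it.

Move every term to one side and write the relation as F(x, y) = 0. Term by term,
  d/dx[x^3] = 3x^2
  d/dx[2xy] = 2x·y' + 2y
  d/dx[y^3] = 3y^2·y'
  d/dx[-13] = 0

The pieces without y' make up ∂F/∂x and the coefficient of y' is ∂F/∂y:
  ∂F/∂x = 3x^2 + 2y,
  ∂F/∂y = 2x + 3y^2.

Since d/dx[F] = ∂F/∂x + (∂F/∂y)·y' = 0, solve for y':
  (∂F/∂y)·y' = -∂F/∂x
  dy/dx = -(∂F/∂x)/(∂F/∂y) = -(3x^2 + 2y)/(2x + 3y^2) = (-3x^2 - 2y)/(2x + 3y^2)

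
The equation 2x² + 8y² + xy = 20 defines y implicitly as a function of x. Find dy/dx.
Apply d/dx to both sides, remembering that y depends on x. Each occurrence of y therefore brings in a y' = dy/dx via the chain rule.

With F(x, y) equal to the left-hand side minus the right, differentiate F term by term:
  d/dx[2x^2] = 4x
  d/dx[xy] = x·y' + y
  d/dx[8y^2] = 16y·y'
  d/dx[-20] = 0
Adding these up, d/dx[F] = 0 becomes
  (4x + y) + (x + 16y)·y' = 0,
so isolating y',
  dy/dx = -(4x + y)/(x + 16y) = (-4x - y)/(x + 16y)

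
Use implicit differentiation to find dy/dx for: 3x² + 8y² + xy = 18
Take d/dx of both sides. Since y is implicitly a function of x, the chain rule attaches a y' = dy/dx factor whenever we differentiate through y.

Set F(x, y) = (left side) − (right side), so the curve is F = 0. Differentiating each term of F:
  d/dx[3x^2] = 6x
  d/dx[xy] = x·y' + y
  d/dx[8y^2] = 16y·y'
  d/dx[-18] = 0

Collecting, the y'-free part is the partial derivative in x and the y' coefficient is the partial derivative in y:
  ∂F/∂x = 6x + y
  ∂F/∂y = x + 16y

so d/dx[F(x, y(x))] = ∂F/∂x + (∂F/∂y)·y' = 0. Rearranging,
  dy/dx = -(∂F/∂x)/(∂F/∂y) = -(6x + y)/(x + 16y) = (-6x - y)/(x + 16y)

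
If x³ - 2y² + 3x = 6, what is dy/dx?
Take d/dx of both sides. Since y is implicitly a function of x, the chain rule attaches a y' = dy/dx factor whenever we differentiate through y.

Set F(x, y) = (left side) − (right side), so the curve is F = 0. Differentiating each term of F:
  d/dx[x^3] = 3x^2
  d/dx[3x] = 3
  d/dx[-2y^2] = -4y·y'
  d/dx[-6] = 0

Collecting, the y'-free part is the partial derivative in x and the y' coefficient is the partial derivative in y:
  ∂F/∂x = 3x^2 + 3
  ∂F/∂y = -4y

so d/dx[F(x, y(x))] = ∂F/∂x + (∂F/∂y)·y' = 0. Rearranging,
  dy/dx = -(∂F/∂x)/(∂F/∂y) = -(3x^2 + 3)/(-4y) = 3(x^2 + 1)/(4y)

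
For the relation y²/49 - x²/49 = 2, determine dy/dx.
Differentiate both sides with respect to x, treating y as y(x). By the chain rule, any term containing y contributes a factor of y' = dy/dx when we differentiate it.

Move every term to one side and write the relation as F(x, y) = 0. Term by term,
  d/dx[-x^2/49] = -2x/49
  d/dx[y^2/49] = 2y·y'/49
  d/dx[-2] = 0

The pieces without y' make up ∂F/∂x and the coefficient of y' is ∂F/∂y:
  ∂F/∂x = -2x/49,
  ∂F/∂y = 2y/49.

Since d/dx[F] = ∂F/∂x + (∂F/∂y)·y' = 0, solve for y':
  (∂F/∂y)·y' = -∂F/∂x
  dy/dx = -(∂F/∂x)/(∂F/∂y) = -(-2x/49)/(2y/49) = x/y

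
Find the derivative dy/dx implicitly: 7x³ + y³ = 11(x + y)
Take d/dx of both sides. Since y is implicitly a function of x, the chain rule attaches a y' = dy/dx factor whenever we differentiate through y.

Set F(x, y) = (left side) − (right side), so the curve is F = 0. Differentiating each term of F:
  d/dx[7x^3] = 21x^2
  d/dx[-11x] = -11
  d/dx[y^3] = 3y^2·y'
  d/dx[-11y] = -11·y'

Collecting, the y'-free part is the partial derivative in x and the y' coefficient is the partial derivative in y:
  ∂F/∂x = 21x^2 - 11
  ∂F/∂y = 3y^2 - 11

so d/dx[F(x, y(x))] = ∂F/∂x + (∂F/∂y)·y' = 0. Rearranging,
  dy/dx = -(∂F/∂x)/(∂F/∂y) = -(21x^2 - 11)/(3y^2 - 11) = (11 - 21x^2)/(3y^2 - 11)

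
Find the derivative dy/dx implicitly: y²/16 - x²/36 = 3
Differentiate both sides with respect to x, treating y as y(x). By the chain rule, any term containing y contributes a factor of y' = dy/dx when we differentiate it.

Move every term to one side and write the relation as F(x, y) = 0. Term by term,
  d/dx[-x^2/36] = -x/18
  d/dx[y^2/16] = y·y'/8
  d/dx[-3] = 0

The pieces without y' make up ∂F/∂x and the coefficient of y' is ∂F/∂y:
  ∂F/∂x = -x/18,
  ∂F/∂y = y/8.

Since d/dx[F] = ∂F/∂x + (∂F/∂y)·y' = 0, solve for y':
  (∂F/∂y)·y' = -∂F/∂x
  dy/dx = -(∂F/∂x)/(∂F/∂y) = -(-x/18)/(y/8) = 4x/(9y)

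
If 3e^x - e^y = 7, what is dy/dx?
Take d/dx of both sides. Since y is implicitly a function of x, the chain rule attaches a y' = dy/dx factor whenever we differentiate through y.

Set F(x, y) = (left side) − (right side), so the curve is F = 0. Differentiating each term of F:
  d/dx[3e^(x)] = 3e^(x)
  d/dx[-e^(y)] = -y'·e^(y)
  d/dx[-7] = 0

Collecting, the y'-free part is the partial derivative in x and the y' coefficient is the partial derivative in y:
  ∂F/∂x = 3e^(x)
  ∂F/∂y = -e^(y)

so d/dx[F(x, y(x))] = ∂F/∂x + (∂F/∂y)·y' = 0. Rearranging,
  dy/dx = -(∂F/∂x)/(∂F/∂y) = -(3e^(x))/(-e^(y)) = 3e^(x - y)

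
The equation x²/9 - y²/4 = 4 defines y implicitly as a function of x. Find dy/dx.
Differentiate both sides with respect to x, treating y as y(x). By the chain rule, any term containing y contributes a factor of y' = dy/dx when we differentiate it.

Move every term to one side and write the relation as F(x, y) = 0. Term by term,
  d/dx[x^2/9] = 2x/9
  d/dx[-y^2/4] = -y·y'/2
  d/dx[-4] = 0

The pieces without y' make up ∂F/∂x and the coefficient of y' is ∂F/∂y:
  ∂F/∂x = 2x/9,
  ∂F/∂y = -y/2.

Since d/dx[F] = ∂F/∂x + (∂F/∂y)·y' = 0, solve for y':
  (∂F/∂y)·y' = -∂F/∂x
  dy/dx = -(∂F/∂x)/(∂F/∂y) = -(2x/9)/(-y/2) = 4x/(9y)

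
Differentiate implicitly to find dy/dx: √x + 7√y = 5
Differentiate both sides with respect to x, treating y as y(x). By the chain rule, any term containing y contributes a factor of y' = dy/dx when we differentiate it.

Move every term to one side and write the relation as F(x, y) = 0. Term by term,
  d/dx[√(x)] = 1/(2√(x))
  d/dx[7√(y)] = 7·y'/(2√(y))
  d/dx[-5] = 0

The pieces without y' make up ∂F/∂x and the coefficient of y' is ∂F/∂y:
  ∂F/∂x = 1/(2√(x)),
  ∂F/∂y = 7/(2√(y)).

Since d/dx[F] = ∂F/∂x + (∂F/∂y)·y' = 0, solve for y':
  (∂F/∂y)·y' = -∂F/∂x
  dy/dx = -(∂F/∂x)/(∂F/∂y) = -(1/(2√(x)))/(7/(2√(y))) = -√(y)/(7√(x))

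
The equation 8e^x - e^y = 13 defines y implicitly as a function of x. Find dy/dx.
Differentiate the relation implicitly: treat y = y(x) and apply the chain rule, so every y-derivative picks up a y' = dy/dx factor.

With everything moved to the left-hand side, differentiate term by term:
  d/dx[8e^(x)] = 8e^(x)
  d/dx[-e^(y)] = -y'·e^(y)
  d/dx[-13] = 0

Separating the contributions that come from x directly and those that come through y:
  without y':      8e^(x)
  multiplying y':  -e^(y)

so (8e^(x)) + (-e^(y))·y' = 0, and therefore
  dy/dx = -(8e^(x))/(-e^(y)) = 8e^(x - y)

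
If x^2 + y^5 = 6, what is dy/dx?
Differentiate both sides with respect to x, treating y as y(x). By the chain rule, any term containing y contributes a factor of y' = dy/dx when we differentiate it.

Move every term to one side and write the relation as F(x, y) = 0. Term by term,
  d/dx[x^2] = 2x
  d/dx[y^5] = 5y^4·y'
  d/dx[-6] = 0

The pieces without y' make up ∂F/∂x and the coefficient of y' is ∂F/∂y:
  ∂F/∂x = 2x,
  ∂F/∂y = 5y^4.

Since d/dx[F] = ∂F/∂x + (∂F/∂y)·y' = 0, solve for y':
  (∂F/∂y)·y' = -∂F/∂x
  dy/dx = -(∂F/∂x)/(∂F/∂y) = -(2x)/(5y^4) = -2x/(5y^4)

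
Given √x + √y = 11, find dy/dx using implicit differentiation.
Differentiate the relation implicitly: treat y = y(x) and apply the chain rule, so every y-derivative picks up a y' = dy/dx factor.

With everything moved to the left-hand side, differentiate term by term:
  d/dx[√(x)] = 1/(2√(x))
  d/dx[√(y)] = y'/(2√(y))
  d/dx[-11] = 0

Separating the contributions that come from x directly and those that come through y:
  without y':      1/(2√(x))
  multiplying y':  1/(2√(y))

so (1/(2√(x))) + (1/(2√(y)))·y' = 0, and therefore
  dy/dx = -(1/(2√(x)))/(1/(2√(y))) = -√(y)/√(x)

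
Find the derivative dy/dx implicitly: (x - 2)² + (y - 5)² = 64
Take d/dx of both sides. Since y is implicitly a function of x, the chain rule attaches a y' = dy/dx factor whenever we differentiate through y.

Set F(x, y) = (left side) − (right side), so the curve is F = 0. Differentiating each term of F:
  d/dx[(x - 2)^2] = 2x - 4
  d/dx[(y - 5)^2] = 2·y'(y - 5)
  d/dx[-64] = 0

Collecting, the y'-free part is the partial derivative in x and the y' coefficient is the partial derivative in y:
  ∂F/∂x = 2x - 4
  ∂F/∂y = 2y - 10

so d/dx[F(x, y(x))] = ∂F/∂x + (∂F/∂y)·y' = 0. Rearranging,
  dy/dx = -(∂F/∂x)/(∂F/∂y) = -(2x - 4)/(2y - 10) = (2 - x)/(y - 5)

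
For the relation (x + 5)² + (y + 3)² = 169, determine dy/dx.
Take d/dx of both sides. Since y is implicitly a function of x, the chain rule attaches a y' = dy/dx factor whenever we differentiate through y.

Set F(x, y) = (left side) − (right side), so the curve is F = 0. Differentiating each term of F:
  d/dx[(x + 5)^2] = 2x + 10
  d/dx[(y + 3)^2] = 2·y'(y + 3)
  d/dx[-169] = 0

Collecting, the y'-free part is the partial derivative in x and the y' coefficient is the partial derivative in y:
  ∂F/∂x = 2x + 10
  ∂F/∂y = 2y + 6

so d/dx[F(x, y(x))] = ∂F/∂x + (∂F/∂y)·y' = 0. Rearranging,
  dy/dx = -(∂F/∂x)/(∂F/∂y) = -(2x + 10)/(2y + 6) = (-x - 5)/(y + 3)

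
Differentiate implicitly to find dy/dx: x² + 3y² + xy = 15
Differentiate the relation implicitly: treat y = y(x) and apply the chain rule, so every y-derivative picks up a y' = dy/dx factor.

With everything moved to the left-hand side, differentiate term by term:
  d/dx[x^2] = 2x
  d/dx[xy] = x·y' + y
  d/dx[3y^2] = 6y·y'
  d/dx[-15] = 0

Separating the contributions that come from x directly and those that come through y:
  without y':      2x + y
  multiplying y':  x + 6y

so (2x + y) + (x + 6y)·y' = 0, and therefore
  dy/dx = -(2x + y)/(x + 6y) = (-2x - y)/(x + 6y)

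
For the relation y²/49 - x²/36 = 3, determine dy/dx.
Apply d/dx to both sides, remembering that y depends on x. Each occurrence of y therefore brings in a y' = dy/dx via the chain rule.

With F(x, y) equal to the left-hand side minus the right, differentiate F term by term:
  d/dx[-x^2/36] = -x/18
  d/dx[y^2/49] = 2y·y'/49
  d/dx[-3] = 0
Adding these up, d/dx[F] = 0 becomes
  (-x/18) + (2y/49)·y' = 0,
so isolating y',
  dy/dx = -(-x/18)/(2y/49) = 49x/(36y)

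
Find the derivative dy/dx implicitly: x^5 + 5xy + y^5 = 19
Take d/dx of both sides. Since y is implicitly a function of x, the chain rule attaches a y' = dy/dx factor whenever we differentiate through y.

Set F(x, y) = (left side) − (right side), so the curve is F = 0. Differentiating each term of F:
  d/dx[x^5] = 5x^4
  d/dx[5xy] = 5x·y' + 5y
  d/dx[y^5] = 5y^4·y'
  d/dx[-19] = 0

Collecting, the y'-free part is the partial derivative in x and the y' coefficient is the partial derivative in y:
  ∂F/∂x = 5x^4 + 5y
  ∂F/∂y = 5x + 5y^4

so d/dx[F(x, y(x))] = ∂F/∂x + (∂F/∂y)·y' = 0. Rearranging,
  dy/dx = -(∂F/∂x)/(∂F/∂y) = -(5x^4 + 5y)/(5x + 5y^4) = (-x^4 - y)/(x + y^4)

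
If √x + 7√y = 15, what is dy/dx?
Differentiate both sides with respect to x, treating y as y(x). By the chain rule, any term containing y contributes a factor of y' = dy/dx when we differentiate it.

Move every term to one side and write the relation as F(x, y) = 0. Term by term,
  d/dx[√(x)] = 1/(2√(x))
  d/dx[7√(y)] = 7·y'/(2√(y))
  d/dx[-15] = 0

The pieces without y' make up ∂F/∂x and the coefficient of y' is ∂F/∂y:
  ∂F/∂x = 1/(2√(x)),
  ∂F/∂y = 7/(2√(y)).

Since d/dx[F] = ∂F/∂x + (∂F/∂y)·y' = 0, solve for y':
  (∂F/∂y)·y' = -∂F/∂x
  dy/dx = -(∂F/∂x)/(∂F/∂y) = -(1/(2√(x)))/(7/(2√(y))) = -√(y)/(7√(x))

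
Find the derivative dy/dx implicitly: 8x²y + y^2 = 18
Apply d/dx to both sides, remembering that y depends on x. Each occurrence of y therefore brings in a y' = dy/dx via the chain rule.

With F(x, y) equal to the left-hand side minus the right, differentiate F term by term:
  d/dx[8x^2y] = 8x^2·y' + 16xy
  d/dx[y^2] = 2y·y'
  d/dx[-18] = 0
Adding these up, d/dx[F] = 0 becomes
  (16xy) + (8x^2 + 2y)·y' = 0,
so isolating y',
  dy/dx = -(16xy)/(8x^2 + 2y) = -8xy/(4x^2 + y)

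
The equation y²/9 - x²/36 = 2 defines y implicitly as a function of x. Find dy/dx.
Differentiate both sides with respect to x, treating y as y(x). By the chain rule, any term containing y contributes a factor of y' = dy/dx when we differentiate it.

Move every term to one side and write the relation as F(x, y) = 0. Term by term,
  d/dx[-x^2/36] = -x/18
  d/dx[y^2/9] = 2y·y'/9
  d/dx[-2] = 0

The pieces without y' make up ∂F/∂x and the coefficient of y' is ∂F/∂y:
  ∂F/∂x = -x/18,
  ∂F/∂y = 2y/9.

Since d/dx[F] = ∂F/∂x + (∂F/∂y)·y' = 0, solve for y':
  (∂F/∂y)·y' = -∂F/∂x
  dy/dx = -(∂F/∂x)/(∂F/∂y) = -(-x/18)/(2y/9) = x/(4y)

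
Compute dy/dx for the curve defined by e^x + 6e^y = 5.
Differentiate both sides with respect to x, treating y as y(x). By the chain rule, any term containing y contributes a factor of y' = dy/dx when we differentiate it.

Move every term to one side and write the relation as F(x, y) = 0. Term by term,
  d/dx[e^(x)] = e^(x)
  d/dx[6e^(y)] = 6·y'·e^(y)
  d/dx[-5] = 0

The pieces without y' make up ∂F/∂x and the coefficient of y' is ∂F/∂y:
  ∂F/∂x = e^(x),
  ∂F/∂y = 6e^(y).

Since d/dx[F] = ∂F/∂x + (∂F/∂y)·y' = 0, solve for y':
  (∂F/∂y)·y' = -∂F/∂x
  dy/dx = -(∂F/∂x)/(∂F/∂y) = -(e^(x))/(6e^(y)) = -e^(x - y)/6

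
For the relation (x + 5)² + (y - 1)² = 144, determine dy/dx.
Apply d/dx to both sides, remembering that y depends on x. Each occurrence of y therefore brings in a y' = dy/dx via the chain rule.

With F(x, y) equal to the left-hand side minus the right, differentiate F term by term:
  d/dx[(x + 5)^2] = 2x + 10
  d/dx[(y - 1)^2] = 2·y'(y - 1)
  d/dx[-144] = 0
Adding these up, d/dx[F] = 0 becomes
  (2x + 10) + (2y - 2)·y' = 0,
so isolating y',
  dy/dx = -(2x + 10)/(2y - 2) = (-x - 5)/(y - 1)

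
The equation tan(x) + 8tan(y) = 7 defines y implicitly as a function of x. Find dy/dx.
Apply d/dx to both sides, remembering that y depends on x. Each occurrence of y therefore brings in a y' = dy/dx via the chain rule.

With F(x, y) equal to the left-hand side minus the right, differentiate F term by term:
  d/dx[tan(x)] = tan(x)^2 + 1
  d/dx[8tan(y)] = 8·y'(tan(y)^2 + 1)
  d/dx[-7] = 0
Adding these up, d/dx[F] = 0 becomes
  (tan(x)^2 + 1) + (8tan(y)^2 + 8)·y' = 0,
so isolating y',
  dy/dx = -(tan(x)^2 + 1)/(8tan(y)^2 + 8) = -cos(y)^2/(8cos(x)^2)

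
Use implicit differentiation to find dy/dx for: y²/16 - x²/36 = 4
Apply d/dx to both sides, remembering that y depends on x. Each occurrence of y therefore brings in a y' = dy/dx via the chain rule.

With F(x, y) equal to the left-hand side minus the right, differentiate F term by term:
  d/dx[-x^2/36] = -x/18
  d/dx[y^2/16] = y·y'/8
  d/dx[-4] = 0
Adding these up, d/dx[F] = 0 becomes
  (-x/18) + (y/8)·y' = 0,
so isolating y',
  dy/dx = -(-x/18)/(y/8) = 4x/(9y)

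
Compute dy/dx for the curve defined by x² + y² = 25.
Differentiate the relation implicitly: treat y = y(x) and apply the chain rule, so every y-derivative picks up a y' = dy/dx factor.

With everything moved to the left-hand side, differentiate term by term:
  d/dx[x^2] = 2x
  d/dx[y^2] = 2y·y'
  d/dx[-25] = 0

Separating the contributions that come from x directly and those that come through y:
  without y':      2x
  multiplying y':  2y

so (2x) + (2y)·y' = 0, and therefore
  dy/dx = -(2x)/(2y) = -x/y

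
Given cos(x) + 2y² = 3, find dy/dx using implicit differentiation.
Take d/dx of both sides. Since y is implicitly a function of x, the chain rule attaches a y' = dy/dx factor whenever we differentiate through y.

Set F(x, y) = (left side) − (right side), so the curve is F = 0. Differentiating each term of F:
  d/dx[2y^2] = 4y·y'
  d/dx[cos(x)] = -sin(x)
  d/dx[-3] = 0

Collecting, the y'-free part is the partial derivative in x and the y' coefficient is the partial derivative in y:
  ∂F/∂x = -sin(x)
  ∂F/∂y = 4y

so d/dx[F(x, y(x))] = ∂F/∂x + (∂F/∂y)·y' = 0. Rearranging,
  dy/dx = -(∂F/∂x)/(∂F/∂y) = -(-sin(x))/(4y) = sin(x)/(4y)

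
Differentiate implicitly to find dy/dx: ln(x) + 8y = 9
Take d/dx of both sides. Since y is implicitly a function of x, the chain rule attaches a y' = dy/dx factor whenever we differentiate through y.

Set F(x, y) = (left side) − (right side), so the curve is F = 0. Differentiating each term of F:
  d/dx[8y] = 8·y'
  d/dx[ln(x)] = 1/x
  d/dx[-9] = 0

Collecting, the y'-free part is the partial derivative in x and the y' coefficient is the partial derivative in y:
  ∂F/∂x = 1/x
  ∂F/∂y = 8

so d/dx[F(x, y(x))] = ∂F/∂x + (∂F/∂y)·y' = 0. Rearranging,
  dy/dx = -(∂F/∂x)/(∂F/∂y) = -(1/x)/(8) = -1/(8x)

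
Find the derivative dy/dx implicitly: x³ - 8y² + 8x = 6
Differentiate the relation implicitly: treat y = y(x) and apply the chain rule, so every y-derivative picks up a y' = dy/dx factor.

With everything moved to the left-hand side, differentiate term by term:
  d/dx[x^3] = 3x^2
  d/dx[8x] = 8
  d/dx[-8y^2] = -16y·y'
  d/dx[-6] = 0

Separating the contributions that come from x directly and those that come through y:
  without y':      3x^2 + 8
  multiplying y':  -16y

so (3x^2 + 8) + (-16y)·y' = 0, and therefore
  dy/dx = -(3x^2 + 8)/(-16y) = (3x^2 + 8)/(16y)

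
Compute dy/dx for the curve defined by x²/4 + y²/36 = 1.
Apply d/dx to both sides, remembering that y depends on x. Each occurrence of y therefore brings in a y' = dy/dx via the chain rule.

With F(x, y) equal to the left-hand side minus the right, differentiate F term by term:
  d/dx[x^2/4] = x/2
  d/dx[y^2/36] = y·y'/18
  d/dx[-1] = 0
Adding these up, d/dx[F] = 0 becomes
  (x/2) + (y/18)·y' = 0,
so isolating y',
  dy/dx = -(x/2)/(y/18) = -9x/y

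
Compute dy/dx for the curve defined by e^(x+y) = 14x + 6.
Differentiate both sides with respect to x, treating y as y(x). By the chain rule, any term containing y contributes a factor of y' = dy/dx when we differentiate it.

Move every term to one side and write the relation as F(x, y) = 0. Term by term,
  d/dx[-14x] = -14
  d/dx[e^(x + y)] = (y' + 1)·e^(x + y)
  d/dx[-6] = 0

The pieces without y' make up ∂F/∂x and the coefficient of y' is ∂F/∂y:
  ∂F/∂x = e^(x + y) - 14,
  ∂F/∂y = e^(x + y).

Since d/dx[F] = ∂F/∂x + (∂F/∂y)·y' = 0, solve for y':
  (∂F/∂y)·y' = -∂F/∂x
  dy/dx = -(∂F/∂x)/(∂F/∂y) = -(e^(x + y) - 14)/(e^(x + y)) = 14e^(-x - y) - 1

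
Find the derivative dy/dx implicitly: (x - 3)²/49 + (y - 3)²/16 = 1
Differentiate the relation implicitly: treat y = y(x) and apply the chain rule, so every y-derivative picks up a y' = dy/dx factor.

With everything moved to the left-hand side, differentiate term by term:
  d/dx[(x - 3)^2/49] = 2x/49 - 6/49
  d/dx[(y - 3)^2/16] = y'(y - 3)/8
  d/dx[-1] = 0

Separating the contributions that come from x directly and those that come through y:
  without y':      2x/49 - 6/49
  multiplying y':  y/8 - 3/8

so (2x/49 - 6/49) + (y/8 - 3/8)·y' = 0, and therefore
  dy/dx = -(2x/49 - 6/49)/(y/8 - 3/8)
        = -(2(x - 3)/49)/((y - 3)/8) = 16(3 - x)/(49(y - 3))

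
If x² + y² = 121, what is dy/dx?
Apply d/dx to both sides, remembering that y depends on x. Each occurrence of y therefore brings in a y' = dy/dx via the chain rule.

With F(x, y) equal to the left-hand side minus the right, differentiate F term by term:
  d/dx[x^2] = 2x
  d/dx[y^2] = 2y·y'
  d/dx[-121] = 0
Adding these up, d/dx[F] = 0 becomes
  (2x) + (2y)·y' = 0,
so isolating y',
  dy/dx = -(2x)/(2y) = -x/y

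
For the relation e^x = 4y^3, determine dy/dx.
Differentiate the relation implicitly: treat y = y(x) and apply the chain rule, so every y-derivative picks up a y' = dy/dx factor.

With everything moved to the left-hand side, differentiate term by term:
  d/dx[-4y^3] = -12y^2·y'
  d/dx[e^(x)] = e^(x)

Separating the contributions that come from x directly and those that come through y:
  without y':      e^(x)
  multiplying y':  -12y^2

so (e^(x)) + (-12y^2)·y' = 0, and therefore
  dy/dx = -(e^(x))/(-12y^2) = e^(x)/(12y^2)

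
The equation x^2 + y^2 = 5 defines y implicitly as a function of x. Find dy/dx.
Differentiate the relation implicitly: treat y = y(x) and apply the chain rule, so every y-derivative picks up a y' = dy/dx factor.

With everything moved to the left-hand side, differentiate term by term:
  d/dx[x^2] = 2x
  d/dx[y^2] = 2y·y'
  d/dx[-5] = 0

Separating the contributions that come from x directly and those that come through y:
  without y':      2x
  multiplying y':  2y

so (2x) + (2y)·y' = 0, and therefore
  dy/dx = -(2x)/(2y) = -x/y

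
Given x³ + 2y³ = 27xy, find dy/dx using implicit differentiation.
Differentiate both sides with respect to x, treating y as y(x). By the chain rule, any term containing y contributes a factor of y' = dy/dx when we differentiate it.

Move every term to one side and write the relation as F(x, y) = 0. Term by term,
  d/dx[x^3] = 3x^2
  d/dx[-27xy] = -27x·y' - 27y
  d/dx[2y^3] = 6y^2·y'

The pieces without y' make up ∂F/∂x and the coefficient of y' is ∂F/∂y:
  ∂F/∂x = 3x^2 - 27y,
  ∂F/∂y = -27x + 6y^2.

Since d/dx[F] = ∂F/∂x + (∂F/∂y)·y' = 0, solve for y':
  (∂F/∂y)·y' = -∂F/∂x
  dy/dx = -(∂F/∂x)/(∂F/∂y) = -(3x^2 - 27y)/(-27x + 6y^2) = (x^2 - 9y)/(9x - 2y^2)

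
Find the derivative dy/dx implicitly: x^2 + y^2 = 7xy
Differentiate the relation implicitly: treat y = y(x) and apply the chain rule, so every y-derivative picks up a y' = dy/dx factor.

With everything moved to the left-hand side, differentiate term by term:
  d/dx[x^2] = 2x
  d/dx[-7xy] = -7x·y' - 7y
  d/dx[y^2] = 2y·y'

Separating the contributions that come from x directly and those that come through y:
  without y':      2x - 7y
  multiplying y':  -7x + 2y

so (2x - 7y) + (-7x + 2y)·y' = 0, and therefore
  dy/dx = -(2x - 7y)/(-7x + 2y) = (2x - 7y)/(7x - 2y)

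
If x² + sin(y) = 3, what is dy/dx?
Differentiate both sides with respect to x, treating y as y(x). By the chain rule, any term containing y contributes a factor of y' = dy/dx when we differentiate it.

Move every term to one side and write the relation as F(x, y) = 0. Term by term,
  d/dx[x^2] = 2x
  d/dx[sin(y)] = y'·cos(y)
  d/dx[-3] = 0

The pieces without y' make up ∂F/∂x and the coefficient of y' is ∂F/∂y:
  ∂F/∂x = 2x,
  ∂F/∂y = cos(y).

Since d/dx[F] = ∂F/∂x + (∂F/∂y)·y' = 0, solve for y':
  (∂F/∂y)·y' = -∂F/∂x
  dy/dx = -(∂F/∂x)/(∂F/∂y) = -(2x)/(cos(y)) = -2x/cos(y)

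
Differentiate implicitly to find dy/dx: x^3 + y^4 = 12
Differentiate both sides with respect to x, treating y as y(x). By the chain rule, any term containing y contributes a factor of y' = dy/dx when we differentiate it.

Move every term to one side and write the relation as F(x, y) = 0. Term by term,
  d/dx[x^3] = 3x^2
  d/dx[y^4] = 4y^3·y'
  d/dx[-12] = 0

The pieces without y' make up ∂F/∂x and the coefficient of y' is ∂F/∂y:
  ∂F/∂x = 3x^2,
  ∂F/∂y = 4y^3.

Since d/dx[F] = ∂F/∂x + (∂F/∂y)·y' = 0, solve for y':
  (∂F/∂y)·y' = -∂F/∂x
  dy/dx = -(∂F/∂x)/(∂F/∂y) = -(3x^2)/(4y^3) = -3x^2/(4y^3)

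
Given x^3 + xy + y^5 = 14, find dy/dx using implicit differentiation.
Differentiate both sides with respect to x, treating y as y(x). By the chain rule, any term containing y contributes a factor of y' = dy/dx when we differentiate it.

Move every term to one side and write the relation as F(x, y) = 0. Term by term,
  d/dx[x^3] = 3x^2
  d/dx[xy] = x·y' + y
  d/dx[y^5] = 5y^4·y'
  d/dx[-14] = 0

The pieces without y' make up ∂F/∂x and the coefficient of y' is ∂F/∂y:
  ∂F/∂x = 3x^2 + y,
  ∂F/∂y = x + 5y^4.

Since d/dx[F] = ∂F/∂x + (∂F/∂y)·y' = 0, solve for y':
  (∂F/∂y)·y' = -∂F/∂x
  dy/dx = -(∂F/∂x)/(∂F/∂y) = -(3x^2 + y)/(x + 5y^4) = (-3x^2 - y)/(x + 5y^4)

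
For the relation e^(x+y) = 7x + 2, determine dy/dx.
Differentiate both sides with respect to x, treating y as y(x). By the chain rule, any term containing y contributes a factor of y' = dy/dx when we differentiate it.

Move every term to one side and write the relation as F(x, y) = 0. Term by term,
  d/dx[-7x] = -7
  d/dx[e^(x + y)] = (y' + 1)·e^(x + y)
  d/dx[-2] = 0

The pieces without y' make up ∂F/∂x and the coefficient of y' is ∂F/∂y:
  ∂F/∂x = e^(x + y) - 7,
  ∂F/∂y = e^(x + y).

Since d/dx[F] = ∂F/∂x + (∂F/∂y)·y' = 0, solve for y':
  (∂F/∂y)·y' = -∂F/∂x
  dy/dx = -(∂F/∂x)/(∂F/∂y) = -(e^(x + y) - 7)/(e^(x + y)) = 7e^(-x - y) - 1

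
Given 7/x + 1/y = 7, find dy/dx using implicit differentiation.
Differentiate the relation implicitly: treat y = y(x) and apply the chain rule, so every y-derivative picks up a y' = dy/dx factor.

With everything moved to the left-hand side, differentiate term by term:
  d/dx[1/y] = -y'/y^2
  d/dx[7/x] = -7/x^2
  d/dx[-7] = 0

Separating the contributions that come from x directly and those that come through y:
  without y':      -7/x^2
  multiplying y':  -1/y^2

so (-7/x^2) + (-1/y^2)·y' = 0, and therefore
  dy/dx = -(-7/x^2)/(-1/y^2) = -7y^2/x^2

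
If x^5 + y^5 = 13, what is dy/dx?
Differentiate both sides with respect to x, treating y as y(x). By the chain rule, any term containing y contributes a factor of y' = dy/dx when we differentiate it.

Move every term to one side and write the relation as F(x, y) = 0. Term by term,
  d/dx[x^5] = 5x^4
  d/dx[y^5] = 5y^4·y'
  d/dx[-13] = 0

The pieces without y' make up ∂F/∂x and the coefficient of y' is ∂F/∂y:
  ∂F/∂x = 5x^4,
  ∂F/∂y = 5y^4.

Since d/dx[F] = ∂F/∂x + (∂F/∂y)·y' = 0, solve for y':
  (∂F/∂y)·y' = -∂F/∂x
  dy/dx = -(∂F/∂x)/(∂F/∂y) = -(5x^4)/(5y^4) = -x^4/y^4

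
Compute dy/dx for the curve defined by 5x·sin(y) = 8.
Take d/dx of both sides. Since y is implicitly a function of x, the chain rule attaches a y' = dy/dx factor whenever we differentiate through y.

Set F(x, y) = (left side) − (right side), so the curve is F = 0. Differentiating each term of F:
  d/dx[5x·sin(y)] = 5x·y'·cos(y) + 5sin(y)
  d/dx[-8] = 0

Collecting, the y'-free part is the partial derivative in x and the y' coefficient is the partial derivative in y:
  ∂F/∂x = 5sin(y)
  ∂F/∂y = 5x·cos(y)

so d/dx[F(x, y(x))] = ∂F/∂x + (∂F/∂y)·y' = 0. Rearranging,
  dy/dx = -(∂F/∂x)/(∂F/∂y) = -(5sin(y))/(5x·cos(y)) = -tan(y)/x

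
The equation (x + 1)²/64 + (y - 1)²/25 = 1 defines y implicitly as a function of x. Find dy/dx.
Differentiate both sides with respect to x, treating y as y(x). By the chain rule, any term containing y contributes a factor of y' = dy/dx when we differentiate it.

Move every term to one side and write the relation as F(x, y) = 0. Term by term,
  d/dx[(x + 1)^2/64] = x/32 + 1/32
  d/dx[(y - 1)^2/25] = 2·y'(y - 1)/25
  d/dx[-1] = 0

The pieces without y' make up ∂F/∂x and the coefficient of y' is ∂F/∂y:
  ∂F/∂x = x/32 + 1/32,
  ∂F/∂y = 2y/25 - 2/25.

Since d/dx[F] = ∂F/∂x + (∂F/∂y)·y' = 0, solve for y':
  (∂F/∂y)·y' = -∂F/∂x
  dy/dx = -(∂F/∂x)/(∂F/∂y) = -(x/32 + 1/32)/(2y/25 - 2/25)
        = -((x + 1)/32)/(2(y - 1)/25) = 25(-x - 1)/(64(y - 1))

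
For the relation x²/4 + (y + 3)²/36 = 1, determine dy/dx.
Differentiate both sides with respect to x, treating y as y(x). By the chain rule, any term containing y contributes a factor of y' = dy/dx when we differentiate it.

Move every term to one side and write the relation as F(x, y) = 0. Term by term,
  d/dx[x^2/4] = x/2
  d/dx[(y + 3)^2/36] = y'(y + 3)/18
  d/dx[-1] = 0

The pieces without y' make up ∂F/∂x and the coefficient of y' is ∂F/∂y:
  ∂F/∂x = x/2,
  ∂F/∂y = y/18 + 1/6.

Since d/dx[F] = ∂F/∂x + (∂F/∂y)·y' = 0, solve for y':
  (∂F/∂y)·y' = -∂F/∂x
  dy/dx = -(∂F/∂x)/(∂F/∂y) = -(x/2)/(y/18 + 1/6)
        = -(x/2)/((y + 3)/18) = -9x/(y + 3)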